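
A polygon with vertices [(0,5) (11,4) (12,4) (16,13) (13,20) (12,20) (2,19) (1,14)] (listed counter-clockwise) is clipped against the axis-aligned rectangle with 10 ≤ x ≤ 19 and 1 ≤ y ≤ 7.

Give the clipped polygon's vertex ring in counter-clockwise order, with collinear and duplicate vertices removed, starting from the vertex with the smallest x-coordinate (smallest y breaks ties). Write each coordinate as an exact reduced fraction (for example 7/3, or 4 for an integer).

Clipped polygon: [(10,45/11) (11,4) (12,4) (40/3,7) (10,7)]

1. After x ≥ 10: [(10,45/11) (11,4) (12,4) (16,13) (13,20) (12,20) (10,99/5)]
2. After x ≤ 19: [(10,45/11) (11,4) (12,4) (16,13) (13,20) (12,20) (10,99/5)]
3. After y ≥ 1: [(10,45/11) (11,4) (12,4) (16,13) (13,20) (12,20) (10,99/5)]
4. After y ≤ 7: [(10,7) (10,45/11) (11,4) (12,4) (40/3,7)]
5. Canonical ring: [(10,45/11) (11,4) (12,4) (40/3,7) (10,7)]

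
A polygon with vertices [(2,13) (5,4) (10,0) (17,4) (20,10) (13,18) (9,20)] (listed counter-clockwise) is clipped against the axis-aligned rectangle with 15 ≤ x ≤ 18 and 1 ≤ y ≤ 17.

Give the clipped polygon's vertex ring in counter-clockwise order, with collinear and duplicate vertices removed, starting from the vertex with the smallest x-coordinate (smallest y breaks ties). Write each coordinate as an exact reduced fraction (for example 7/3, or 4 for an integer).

Clipped polygon: [(15,20/7) (17,4) (18,6) (18,86/7) (15,110/7)]

1. After x ≥ 15: [(15,20/7) (17,4) (20,10) (15,110/7)]
2. After x ≤ 18: [(15,20/7) (17,4) (18,6) (18,86/7) (15,110/7)]
3. After y ≥ 1: [(15,20/7) (17,4) (18,6) (18,86/7) (15,110/7)]
4. After y ≤ 17: [(15,20/7) (17,4) (18,6) (18,86/7) (15,110/7)]
5. Canonical ring: [(15,20/7) (17,4) (18,6) (18,86/7) (15,110/7)]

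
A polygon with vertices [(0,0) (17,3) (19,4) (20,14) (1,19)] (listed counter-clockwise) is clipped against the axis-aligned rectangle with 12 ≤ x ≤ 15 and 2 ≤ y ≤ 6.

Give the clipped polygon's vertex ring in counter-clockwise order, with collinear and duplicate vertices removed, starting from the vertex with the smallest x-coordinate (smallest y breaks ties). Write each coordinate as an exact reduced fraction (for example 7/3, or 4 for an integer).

Clipped polygon: [(12,36/17) (15,45/17) (15,6) (12,6)]

1. After x ≥ 12: [(12,36/17) (17,3) (19,4) (20,14) (12,306/19)]
2. After x ≤ 15: [(12,36/17) (15,45/17) (15,291/19) (12,306/19)]
3. After y ≥ 2: [(12,36/17) (15,45/17) (15,291/19) (12,306/19)]
4. After y ≤ 6: [(12,6) (12,36/17) (15,45/17) (15,6)]
5. Canonical ring: [(12,36/17) (15,45/17) (15,6) (12,6)]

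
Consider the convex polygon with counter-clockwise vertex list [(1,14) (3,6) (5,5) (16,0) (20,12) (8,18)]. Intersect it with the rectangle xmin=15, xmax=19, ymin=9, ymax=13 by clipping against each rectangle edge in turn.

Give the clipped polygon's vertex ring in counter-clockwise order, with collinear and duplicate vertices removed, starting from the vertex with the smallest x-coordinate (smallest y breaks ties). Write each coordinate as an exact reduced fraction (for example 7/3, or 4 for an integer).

1. After x ≥ 15: [(15,5/11) (16,0) (20,12) (15,29/2)]
2. After x ≤ 19: [(15,5/11) (16,0) (19,9) (19,25/2) (15,29/2)]
3. After y ≥ 9: [(15,9) (19,9) (19,9) (19,25/2) (15,29/2)]
4. After y ≤ 13: [(15,13) (15,9) (19,9) (19,9) (19,25/2) (18,13)]
5. Canonical ring: [(15,9) (19,9) (19,25/2) (18,13) (15,13)]

Clipped polygon: [(15,9) (19,9) (19,25/2) (18,13) (15,13)]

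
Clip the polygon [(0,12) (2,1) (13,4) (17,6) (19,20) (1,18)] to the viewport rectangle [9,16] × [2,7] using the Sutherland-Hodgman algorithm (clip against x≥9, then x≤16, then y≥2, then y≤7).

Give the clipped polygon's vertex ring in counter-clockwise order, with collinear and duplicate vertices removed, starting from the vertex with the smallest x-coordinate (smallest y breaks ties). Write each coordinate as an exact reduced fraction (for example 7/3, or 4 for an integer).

Clipped polygon: [(9,32/11) (13,4) (16,11/2) (16,7) (9,7)]

1. After x ≥ 9: [(9,32/11) (13,4) (17,6) (19,20) (9,170/9)]
2. After x ≤ 16: [(9,32/11) (13,4) (16,11/2) (16,59/3) (9,170/9)]
3. After y ≥ 2: [(9,32/11) (13,4) (16,11/2) (16,59/3) (9,170/9)]
4. After y ≤ 7: [(9,7) (9,32/11) (13,4) (16,11/2) (16,7)]
5. Canonical ring: [(9,32/11) (13,4) (16,11/2) (16,7) (9,7)]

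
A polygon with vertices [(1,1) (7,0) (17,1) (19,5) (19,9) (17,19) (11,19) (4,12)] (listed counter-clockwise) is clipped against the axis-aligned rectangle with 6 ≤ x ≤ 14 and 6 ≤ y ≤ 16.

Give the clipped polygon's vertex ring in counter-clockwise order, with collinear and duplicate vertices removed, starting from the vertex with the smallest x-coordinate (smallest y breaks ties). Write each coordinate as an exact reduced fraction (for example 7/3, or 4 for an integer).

Clipped polygon: [(6,6) (14,6) (14,16) (8,16) (6,14)]

1. After x ≥ 6: [(6,1/6) (7,0) (17,1) (19,5) (19,9) (17,19) (11,19) (6,14)]
2. After x ≤ 14: [(6,1/6) (7,0) (14,7/10) (14,19) (11,19) (6,14)]
3. After y ≥ 6: [(6,6) (14,6) (14,19) (11,19) (6,14)]
4. After y ≤ 16: [(6,6) (14,6) (14,16) (8,16) (6,14)]
5. Canonical ring: [(6,6) (14,6) (14,16) (8,16) (6,14)]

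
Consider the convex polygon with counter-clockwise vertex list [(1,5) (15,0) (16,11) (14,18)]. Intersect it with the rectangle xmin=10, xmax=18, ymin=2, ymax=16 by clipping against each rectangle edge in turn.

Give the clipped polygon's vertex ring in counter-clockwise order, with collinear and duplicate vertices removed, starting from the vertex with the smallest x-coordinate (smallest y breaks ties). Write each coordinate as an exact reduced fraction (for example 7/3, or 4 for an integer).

Clipped polygon: [(10,2) (167/11,2) (16,11) (102/7,16) (12,16) (10,14)]

1. After x ≥ 10: [(10,14) (10,25/14) (15,0) (16,11) (14,18)]
2. After x ≤ 18: [(10,14) (10,25/14) (15,0) (16,11) (14,18)]
3. After y ≥ 2: [(10,14) (10,2) (167/11,2) (16,11) (14,18)]
4. After y ≤ 16: [(12,16) (10,14) (10,2) (167/11,2) (16,11) (102/7,16)]
5. Canonical ring: [(10,2) (167/11,2) (16,11) (102/7,16) (12,16) (10,14)]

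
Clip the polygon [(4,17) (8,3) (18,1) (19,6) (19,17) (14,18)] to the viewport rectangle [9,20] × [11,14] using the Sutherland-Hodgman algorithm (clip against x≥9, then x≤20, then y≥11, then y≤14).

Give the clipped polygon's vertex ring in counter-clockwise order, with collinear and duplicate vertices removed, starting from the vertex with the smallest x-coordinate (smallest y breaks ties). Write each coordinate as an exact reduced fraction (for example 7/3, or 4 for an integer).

1. After x ≥ 9: [(9,35/2) (9,14/5) (18,1) (19,6) (19,17) (14,18)]
2. After x ≤ 20: [(9,35/2) (9,14/5) (18,1) (19,6) (19,17) (14,18)]
3. After y ≥ 11: [(9,35/2) (9,11) (19,11) (19,17) (14,18)]
4. After y ≤ 14: [(9,14) (9,11) (19,11) (19,14)]
5. Canonical ring: [(9,11) (19,11) (19,14) (9,14)]

Clipped polygon: [(9,11) (19,11) (19,14) (9,14)]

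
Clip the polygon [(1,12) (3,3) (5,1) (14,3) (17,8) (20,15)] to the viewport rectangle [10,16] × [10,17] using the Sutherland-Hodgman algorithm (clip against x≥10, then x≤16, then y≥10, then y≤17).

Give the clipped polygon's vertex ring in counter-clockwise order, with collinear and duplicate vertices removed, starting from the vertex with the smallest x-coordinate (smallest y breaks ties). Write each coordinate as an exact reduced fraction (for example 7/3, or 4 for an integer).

Clipped polygon: [(10,10) (16,10) (16,273/19) (10,255/19)]

1. After x ≥ 10: [(10,255/19) (10,19/9) (14,3) (17,8) (20,15)]
2. After x ≤ 16: [(16,273/19) (10,255/19) (10,19/9) (14,3) (16,19/3)]
3. After y ≥ 10: [(16,10) (16,273/19) (10,255/19) (10,10)]
4. After y ≤ 17: [(16,10) (16,273/19) (10,255/19) (10,10)]
5. Canonical ring: [(10,10) (16,10) (16,273/19) (10,255/19)]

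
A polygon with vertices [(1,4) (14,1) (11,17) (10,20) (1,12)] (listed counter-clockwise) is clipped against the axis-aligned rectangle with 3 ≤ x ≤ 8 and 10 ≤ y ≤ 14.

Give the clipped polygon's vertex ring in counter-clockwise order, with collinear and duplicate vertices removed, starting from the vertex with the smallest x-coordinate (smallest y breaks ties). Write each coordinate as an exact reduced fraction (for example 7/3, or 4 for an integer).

Clipped polygon: [(3,10) (8,10) (8,14) (13/4,14) (3,124/9)]

1. After x ≥ 3: [(3,46/13) (14,1) (11,17) (10,20) (3,124/9)]
2. After x ≤ 8: [(3,46/13) (8,31/13) (8,164/9) (3,124/9)]
3. After y ≥ 10: [(3,10) (8,10) (8,164/9) (3,124/9)]
4. After y ≤ 14: [(3,10) (8,10) (8,14) (13/4,14) (3,124/9)]
5. Canonical ring: [(3,10) (8,10) (8,14) (13/4,14) (3,124/9)]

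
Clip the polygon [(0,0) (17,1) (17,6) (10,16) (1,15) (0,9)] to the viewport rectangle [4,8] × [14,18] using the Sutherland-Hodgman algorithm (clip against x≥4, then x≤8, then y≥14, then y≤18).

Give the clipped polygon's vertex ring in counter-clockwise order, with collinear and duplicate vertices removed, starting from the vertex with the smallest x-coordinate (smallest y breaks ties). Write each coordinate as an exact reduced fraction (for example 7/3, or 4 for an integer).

1. After x ≥ 4: [(4,4/17) (17,1) (17,6) (10,16) (4,46/3)]
2. After x ≤ 8: [(4,4/17) (8,8/17) (8,142/9) (4,46/3)]
3. After y ≥ 14: [(4,14) (8,14) (8,142/9) (4,46/3)]
4. After y ≤ 18: [(4,14) (8,14) (8,142/9) (4,46/3)]
5. Canonical ring: [(4,14) (8,14) (8,142/9) (4,46/3)]

Clipped polygon: [(4,14) (8,14) (8,142/9) (4,46/3)]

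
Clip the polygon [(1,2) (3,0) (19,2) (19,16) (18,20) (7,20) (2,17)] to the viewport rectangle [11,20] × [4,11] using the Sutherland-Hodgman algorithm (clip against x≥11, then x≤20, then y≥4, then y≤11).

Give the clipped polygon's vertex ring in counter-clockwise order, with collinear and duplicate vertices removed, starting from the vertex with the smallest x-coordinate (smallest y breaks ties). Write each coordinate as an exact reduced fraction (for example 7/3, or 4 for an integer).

Clipped polygon: [(11,4) (19,4) (19,11) (11,11)]

1. After x ≥ 11: [(11,1) (19,2) (19,16) (18,20) (11,20)]
2. After x ≤ 20: [(11,1) (19,2) (19,16) (18,20) (11,20)]
3. After y ≥ 4: [(11,4) (19,4) (19,16) (18,20) (11,20)]
4. After y ≤ 11: [(11,11) (11,4) (19,4) (19,11)]
5. Canonical ring: [(11,4) (19,4) (19,11) (11,11)]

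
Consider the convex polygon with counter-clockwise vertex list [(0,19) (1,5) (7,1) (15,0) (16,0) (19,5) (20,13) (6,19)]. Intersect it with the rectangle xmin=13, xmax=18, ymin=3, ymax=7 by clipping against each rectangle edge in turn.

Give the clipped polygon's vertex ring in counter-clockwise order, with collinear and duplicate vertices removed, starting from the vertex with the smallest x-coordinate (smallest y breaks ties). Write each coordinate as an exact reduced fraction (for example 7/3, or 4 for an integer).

1. After x ≥ 13: [(13,1/4) (15,0) (16,0) (19,5) (20,13) (13,16)]
2. After x ≤ 18: [(13,1/4) (15,0) (16,0) (18,10/3) (18,97/7) (13,16)]
3. After y ≥ 3: [(13,3) (89/5,3) (18,10/3) (18,97/7) (13,16)]
4. After y ≤ 7: [(13,7) (13,3) (89/5,3) (18,10/3) (18,7)]
5. Canonical ring: [(13,3) (89/5,3) (18,10/3) (18,7) (13,7)]

Clipped polygon: [(13,3) (89/5,3) (18,10/3) (18,7) (13,7)]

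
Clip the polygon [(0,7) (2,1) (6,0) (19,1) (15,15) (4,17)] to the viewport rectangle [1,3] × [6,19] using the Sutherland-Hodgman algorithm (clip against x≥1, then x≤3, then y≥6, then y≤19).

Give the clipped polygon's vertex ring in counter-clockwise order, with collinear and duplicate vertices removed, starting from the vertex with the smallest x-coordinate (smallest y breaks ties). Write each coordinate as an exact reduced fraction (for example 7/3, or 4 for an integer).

Clipped polygon: [(1,6) (3,6) (3,29/2) (1,19/2)]

1. After x ≥ 1: [(1,19/2) (1,4) (2,1) (6,0) (19,1) (15,15) (4,17)]
2. After x ≤ 3: [(3,29/2) (1,19/2) (1,4) (2,1) (3,3/4)]
3. After y ≥ 6: [(3,6) (3,29/2) (1,19/2) (1,6)]
4. After y ≤ 19: [(3,6) (3,29/2) (1,19/2) (1,6)]
5. Canonical ring: [(1,6) (3,6) (3,29/2) (1,19/2)]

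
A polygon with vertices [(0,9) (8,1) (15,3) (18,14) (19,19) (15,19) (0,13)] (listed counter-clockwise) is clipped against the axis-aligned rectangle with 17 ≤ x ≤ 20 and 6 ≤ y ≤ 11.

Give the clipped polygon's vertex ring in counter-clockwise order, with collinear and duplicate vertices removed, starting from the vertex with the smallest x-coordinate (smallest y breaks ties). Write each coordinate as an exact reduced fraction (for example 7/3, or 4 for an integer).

1. After x ≥ 17: [(17,31/3) (18,14) (19,19) (17,19)]
2. After x ≤ 20: [(17,31/3) (18,14) (19,19) (17,19)]
3. After y ≥ 6: [(17,31/3) (18,14) (19,19) (17,19)]
4. After y ≤ 11: [(17,11) (17,31/3) (189/11,11)]
5. Canonical ring: [(17,31/3) (189/11,11) (17,11)]

Clipped polygon: [(17,31/3) (189/11,11) (17,11)]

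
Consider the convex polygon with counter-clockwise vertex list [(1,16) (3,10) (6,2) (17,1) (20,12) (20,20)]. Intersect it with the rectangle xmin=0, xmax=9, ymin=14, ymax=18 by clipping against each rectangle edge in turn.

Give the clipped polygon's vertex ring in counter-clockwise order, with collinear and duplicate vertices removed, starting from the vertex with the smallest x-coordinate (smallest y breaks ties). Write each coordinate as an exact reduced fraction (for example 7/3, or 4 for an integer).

1. After x ≥ 0: [(1,16) (3,10) (6,2) (17,1) (20,12) (20,20)]
2. After x ≤ 9: [(9,336/19) (1,16) (3,10) (6,2) (9,19/11)]
3. After y ≥ 14: [(9,14) (9,336/19) (1,16) (5/3,14)]
4. After y ≤ 18: [(9,14) (9,336/19) (1,16) (5/3,14)]
5. Canonical ring: [(1,16) (5/3,14) (9,14) (9,336/19)]

Clipped polygon: [(1,16) (5/3,14) (9,14) (9,336/19)]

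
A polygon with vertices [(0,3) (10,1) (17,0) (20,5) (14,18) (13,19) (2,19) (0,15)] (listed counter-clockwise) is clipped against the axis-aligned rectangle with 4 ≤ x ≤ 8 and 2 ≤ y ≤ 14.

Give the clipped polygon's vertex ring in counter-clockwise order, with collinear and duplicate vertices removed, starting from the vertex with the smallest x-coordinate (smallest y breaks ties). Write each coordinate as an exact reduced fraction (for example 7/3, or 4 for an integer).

Clipped polygon: [(4,11/5) (5,2) (8,2) (8,14) (4,14)]

1. After x ≥ 4: [(4,11/5) (10,1) (17,0) (20,5) (14,18) (13,19) (4,19)]
2. After x ≤ 8: [(4,11/5) (8,7/5) (8,19) (4,19)]
3. After y ≥ 2: [(4,11/5) (5,2) (8,2) (8,19) (4,19)]
4. After y ≤ 14: [(4,14) (4,11/5) (5,2) (8,2) (8,14)]
5. Canonical ring: [(4,11/5) (5,2) (8,2) (8,14) (4,14)]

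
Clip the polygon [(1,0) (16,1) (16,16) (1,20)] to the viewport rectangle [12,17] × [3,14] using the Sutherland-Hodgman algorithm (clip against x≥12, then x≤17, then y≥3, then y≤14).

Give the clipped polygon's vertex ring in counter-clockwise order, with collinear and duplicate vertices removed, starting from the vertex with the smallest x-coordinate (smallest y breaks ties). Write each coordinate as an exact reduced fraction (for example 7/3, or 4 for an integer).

Clipped polygon: [(12,3) (16,3) (16,14) (12,14)]

1. After x ≥ 12: [(12,11/15) (16,1) (16,16) (12,256/15)]
2. After x ≤ 17: [(12,11/15) (16,1) (16,16) (12,256/15)]
3. After y ≥ 3: [(12,3) (16,3) (16,16) (12,256/15)]
4. After y ≤ 14: [(12,14) (12,3) (16,3) (16,14)]
5. Canonical ring: [(12,3) (16,3) (16,14) (12,14)]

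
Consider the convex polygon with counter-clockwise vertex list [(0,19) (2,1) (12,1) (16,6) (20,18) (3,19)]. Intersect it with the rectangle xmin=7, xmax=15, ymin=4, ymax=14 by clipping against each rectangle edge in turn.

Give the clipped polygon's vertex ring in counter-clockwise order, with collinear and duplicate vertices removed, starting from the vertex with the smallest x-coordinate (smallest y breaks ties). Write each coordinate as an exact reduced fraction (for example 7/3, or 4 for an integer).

Clipped polygon: [(7,4) (72/5,4) (15,19/4) (15,14) (7,14)]

1. After x ≥ 7: [(7,1) (12,1) (16,6) (20,18) (7,319/17)]
2. After x ≤ 15: [(7,1) (12,1) (15,19/4) (15,311/17) (7,319/17)]
3. After y ≥ 4: [(7,4) (72/5,4) (15,19/4) (15,311/17) (7,319/17)]
4. After y ≤ 14: [(7,14) (7,4) (72/5,4) (15,19/4) (15,14)]
5. Canonical ring: [(7,4) (72/5,4) (15,19/4) (15,14) (7,14)]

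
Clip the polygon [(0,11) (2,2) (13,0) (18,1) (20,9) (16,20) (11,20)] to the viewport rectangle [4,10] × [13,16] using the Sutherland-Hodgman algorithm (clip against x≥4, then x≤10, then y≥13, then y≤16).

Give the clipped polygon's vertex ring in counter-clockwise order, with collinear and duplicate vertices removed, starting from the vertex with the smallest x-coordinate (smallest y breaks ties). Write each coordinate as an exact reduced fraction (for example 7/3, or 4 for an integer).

Clipped polygon: [(4,13) (10,13) (10,16) (55/9,16) (4,157/11)]

1. After x ≥ 4: [(4,157/11) (4,18/11) (13,0) (18,1) (20,9) (16,20) (11,20)]
2. After x ≤ 10: [(10,211/11) (4,157/11) (4,18/11) (10,6/11)]
3. After y ≥ 13: [(10,13) (10,211/11) (4,157/11) (4,13)]
4. After y ≤ 16: [(10,13) (10,16) (55/9,16) (4,157/11) (4,13)]
5. Canonical ring: [(4,13) (10,13) (10,16) (55/9,16) (4,157/11)]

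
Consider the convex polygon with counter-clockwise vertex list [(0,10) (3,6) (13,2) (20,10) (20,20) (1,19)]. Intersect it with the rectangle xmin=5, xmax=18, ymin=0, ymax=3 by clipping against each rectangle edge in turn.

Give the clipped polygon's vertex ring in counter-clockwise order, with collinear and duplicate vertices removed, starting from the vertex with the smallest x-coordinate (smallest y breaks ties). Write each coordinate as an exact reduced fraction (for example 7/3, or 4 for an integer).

Clipped polygon: [(21/2,3) (13,2) (111/8,3)]

1. After x ≥ 5: [(5,26/5) (13,2) (20,10) (20,20) (5,365/19)]
2. After x ≤ 18: [(5,26/5) (13,2) (18,54/7) (18,378/19) (5,365/19)]
3. After y ≥ 0: [(5,26/5) (13,2) (18,54/7) (18,378/19) (5,365/19)]
4. After y ≤ 3: [(21/2,3) (13,2) (111/8,3)]
5. Canonical ring: [(21/2,3) (13,2) (111/8,3)]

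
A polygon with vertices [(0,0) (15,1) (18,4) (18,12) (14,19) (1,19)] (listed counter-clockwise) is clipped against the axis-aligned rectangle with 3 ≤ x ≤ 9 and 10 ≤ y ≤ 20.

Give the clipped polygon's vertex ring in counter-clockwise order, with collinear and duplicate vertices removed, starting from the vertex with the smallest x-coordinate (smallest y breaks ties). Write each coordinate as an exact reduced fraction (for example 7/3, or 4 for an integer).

1. After x ≥ 3: [(3,1/5) (15,1) (18,4) (18,12) (14,19) (3,19)]
2. After x ≤ 9: [(3,1/5) (9,3/5) (9,19) (3,19)]
3. After y ≥ 10: [(3,10) (9,10) (9,19) (3,19)]
4. After y ≤ 20: [(3,10) (9,10) (9,19) (3,19)]
5. Canonical ring: [(3,10) (9,10) (9,19) (3,19)]

Clipped polygon: [(3,10) (9,10) (9,19) (3,19)]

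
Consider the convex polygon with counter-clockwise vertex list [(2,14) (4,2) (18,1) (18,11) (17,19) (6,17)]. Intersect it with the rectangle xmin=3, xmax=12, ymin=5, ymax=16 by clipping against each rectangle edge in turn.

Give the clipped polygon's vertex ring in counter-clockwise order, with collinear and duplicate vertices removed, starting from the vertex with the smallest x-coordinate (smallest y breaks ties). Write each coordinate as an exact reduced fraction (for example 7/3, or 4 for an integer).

1. After x ≥ 3: [(3,59/4) (3,8) (4,2) (18,1) (18,11) (17,19) (6,17)]
2. After x ≤ 12: [(3,59/4) (3,8) (4,2) (12,10/7) (12,199/11) (6,17)]
3. After y ≥ 5: [(3,59/4) (3,8) (7/2,5) (12,5) (12,199/11) (6,17)]
4. After y ≤ 16: [(14/3,16) (3,59/4) (3,8) (7/2,5) (12,5) (12,16)]
5. Canonical ring: [(3,8) (7/2,5) (12,5) (12,16) (14/3,16) (3,59/4)]

Clipped polygon: [(3,8) (7/2,5) (12,5) (12,16) (14/3,16) (3,59/4)]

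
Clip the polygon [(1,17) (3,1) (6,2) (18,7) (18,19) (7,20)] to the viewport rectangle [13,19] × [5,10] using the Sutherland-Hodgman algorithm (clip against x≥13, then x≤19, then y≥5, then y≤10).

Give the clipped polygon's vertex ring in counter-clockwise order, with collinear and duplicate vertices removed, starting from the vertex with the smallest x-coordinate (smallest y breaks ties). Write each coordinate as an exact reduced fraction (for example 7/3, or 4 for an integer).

1. After x ≥ 13: [(13,59/12) (18,7) (18,19) (13,214/11)]
2. After x ≤ 19: [(13,59/12) (18,7) (18,19) (13,214/11)]
3. After y ≥ 5: [(13,5) (66/5,5) (18,7) (18,19) (13,214/11)]
4. After y ≤ 10: [(13,10) (13,5) (66/5,5) (18,7) (18,10)]
5. Canonical ring: [(13,5) (66/5,5) (18,7) (18,10) (13,10)]

Clipped polygon: [(13,5) (66/5,5) (18,7) (18,10) (13,10)]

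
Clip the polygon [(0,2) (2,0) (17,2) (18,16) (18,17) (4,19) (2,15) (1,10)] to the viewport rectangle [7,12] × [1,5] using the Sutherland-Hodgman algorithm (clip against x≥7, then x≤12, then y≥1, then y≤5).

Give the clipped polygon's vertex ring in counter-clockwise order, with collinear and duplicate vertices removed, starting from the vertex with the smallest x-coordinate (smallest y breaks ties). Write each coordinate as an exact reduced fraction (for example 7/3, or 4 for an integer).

Clipped polygon: [(7,1) (19/2,1) (12,4/3) (12,5) (7,5)]

1. After x ≥ 7: [(7,2/3) (17,2) (18,16) (18,17) (7,130/7)]
2. After x ≤ 12: [(7,2/3) (12,4/3) (12,125/7) (7,130/7)]
3. After y ≥ 1: [(7,1) (19/2,1) (12,4/3) (12,125/7) (7,130/7)]
4. After y ≤ 5: [(7,5) (7,1) (19/2,1) (12,4/3) (12,5)]
5. Canonical ring: [(7,1) (19/2,1) (12,4/3) (12,5) (7,5)]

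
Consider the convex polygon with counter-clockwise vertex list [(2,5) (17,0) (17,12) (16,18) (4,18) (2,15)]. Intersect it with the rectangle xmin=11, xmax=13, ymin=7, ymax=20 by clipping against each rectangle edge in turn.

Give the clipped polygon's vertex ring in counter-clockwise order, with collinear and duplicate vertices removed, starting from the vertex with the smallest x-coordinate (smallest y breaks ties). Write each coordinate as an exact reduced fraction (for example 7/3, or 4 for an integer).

Clipped polygon: [(11,7) (13,7) (13,18) (11,18)]

1. After x ≥ 11: [(11,2) (17,0) (17,12) (16,18) (11,18)]
2. After x ≤ 13: [(11,2) (13,4/3) (13,18) (11,18)]
3. After y ≥ 7: [(11,7) (13,7) (13,18) (11,18)]
4. After y ≤ 20: [(11,7) (13,7) (13,18) (11,18)]
5. Canonical ring: [(11,7) (13,7) (13,18) (11,18)]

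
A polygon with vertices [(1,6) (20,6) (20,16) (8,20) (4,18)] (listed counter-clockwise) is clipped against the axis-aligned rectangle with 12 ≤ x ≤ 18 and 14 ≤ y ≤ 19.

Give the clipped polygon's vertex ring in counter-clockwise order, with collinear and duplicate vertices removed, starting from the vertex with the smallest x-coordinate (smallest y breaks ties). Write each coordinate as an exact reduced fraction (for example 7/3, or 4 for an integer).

1. After x ≥ 12: [(12,6) (20,6) (20,16) (12,56/3)]
2. After x ≤ 18: [(12,6) (18,6) (18,50/3) (12,56/3)]
3. After y ≥ 14: [(12,14) (18,14) (18,50/3) (12,56/3)]
4. After y ≤ 19: [(12,14) (18,14) (18,50/3) (12,56/3)]
5. Canonical ring: [(12,14) (18,14) (18,50/3) (12,56/3)]

Clipped polygon: [(12,14) (18,14) (18,50/3) (12,56/3)]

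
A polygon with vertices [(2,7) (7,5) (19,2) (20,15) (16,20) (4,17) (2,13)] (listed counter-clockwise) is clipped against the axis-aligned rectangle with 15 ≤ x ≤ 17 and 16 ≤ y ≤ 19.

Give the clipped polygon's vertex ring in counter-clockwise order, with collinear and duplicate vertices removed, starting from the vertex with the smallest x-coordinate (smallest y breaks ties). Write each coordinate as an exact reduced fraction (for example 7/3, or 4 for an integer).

1. After x ≥ 15: [(15,3) (19,2) (20,15) (16,20) (15,79/4)]
2. After x ≤ 17: [(15,3) (17,5/2) (17,75/4) (16,20) (15,79/4)]
3. After y ≥ 16: [(15,16) (17,16) (17,75/4) (16,20) (15,79/4)]
4. After y ≤ 19: [(15,19) (15,16) (17,16) (17,75/4) (84/5,19)]
5. Canonical ring: [(15,16) (17,16) (17,75/4) (84/5,19) (15,19)]

Clipped polygon: [(15,16) (17,16) (17,75/4) (84/5,19) (15,19)]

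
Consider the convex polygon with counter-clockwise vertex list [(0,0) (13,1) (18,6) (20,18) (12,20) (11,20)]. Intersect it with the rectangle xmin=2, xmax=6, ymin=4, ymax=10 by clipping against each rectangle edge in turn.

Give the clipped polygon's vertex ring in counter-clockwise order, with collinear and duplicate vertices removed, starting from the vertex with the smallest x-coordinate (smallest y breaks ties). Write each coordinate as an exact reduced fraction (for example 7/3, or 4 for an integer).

1. After x ≥ 2: [(2,40/11) (2,2/13) (13,1) (18,6) (20,18) (12,20) (11,20)]
2. After x ≤ 6: [(6,120/11) (2,40/11) (2,2/13) (6,6/13)]
3. After y ≥ 4: [(6,4) (6,120/11) (11/5,4)]
4. After y ≤ 10: [(6,4) (6,10) (11/2,10) (11/5,4)]
5. Canonical ring: [(11/5,4) (6,4) (6,10) (11/2,10)]

Clipped polygon: [(11/5,4) (6,4) (6,10) (11/2,10)]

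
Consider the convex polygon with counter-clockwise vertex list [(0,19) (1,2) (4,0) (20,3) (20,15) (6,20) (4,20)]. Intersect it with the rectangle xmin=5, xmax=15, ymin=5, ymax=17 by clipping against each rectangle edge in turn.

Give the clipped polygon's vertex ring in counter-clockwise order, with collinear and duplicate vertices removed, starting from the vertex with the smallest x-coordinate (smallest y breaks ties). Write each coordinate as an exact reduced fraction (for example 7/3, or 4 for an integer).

1. After x ≥ 5: [(5,3/16) (20,3) (20,15) (6,20) (5,20)]
2. After x ≤ 15: [(5,3/16) (15,33/16) (15,235/14) (6,20) (5,20)]
3. After y ≥ 5: [(5,5) (15,5) (15,235/14) (6,20) (5,20)]
4. After y ≤ 17: [(5,17) (5,5) (15,5) (15,235/14) (72/5,17)]
5. Canonical ring: [(5,5) (15,5) (15,235/14) (72/5,17) (5,17)]

Clipped polygon: [(5,5) (15,5) (15,235/14) (72/5,17) (5,17)]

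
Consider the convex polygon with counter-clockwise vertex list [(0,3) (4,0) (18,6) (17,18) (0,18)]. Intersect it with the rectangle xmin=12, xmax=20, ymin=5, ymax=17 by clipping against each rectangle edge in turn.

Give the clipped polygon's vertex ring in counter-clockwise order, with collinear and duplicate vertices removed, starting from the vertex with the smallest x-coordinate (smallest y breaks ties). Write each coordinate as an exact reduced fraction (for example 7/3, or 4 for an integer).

Clipped polygon: [(12,5) (47/3,5) (18,6) (205/12,17) (12,17)]

1. After x ≥ 12: [(12,24/7) (18,6) (17,18) (12,18)]
2. After x ≤ 20: [(12,24/7) (18,6) (17,18) (12,18)]
3. After y ≥ 5: [(12,5) (47/3,5) (18,6) (17,18) (12,18)]
4. After y ≤ 17: [(12,17) (12,5) (47/3,5) (18,6) (205/12,17)]
5. Canonical ring: [(12,5) (47/3,5) (18,6) (205/12,17) (12,17)]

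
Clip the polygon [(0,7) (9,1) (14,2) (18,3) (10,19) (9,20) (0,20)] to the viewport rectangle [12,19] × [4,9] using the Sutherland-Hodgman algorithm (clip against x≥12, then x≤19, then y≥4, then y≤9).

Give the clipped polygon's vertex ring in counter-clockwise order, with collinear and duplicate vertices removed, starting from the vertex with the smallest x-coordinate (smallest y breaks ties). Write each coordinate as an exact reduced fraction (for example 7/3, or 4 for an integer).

Clipped polygon: [(12,4) (35/2,4) (15,9) (12,9)]

1. After x ≥ 12: [(12,8/5) (14,2) (18,3) (12,15)]
2. After x ≤ 19: [(12,8/5) (14,2) (18,3) (12,15)]
3. After y ≥ 4: [(12,4) (35/2,4) (12,15)]
4. After y ≤ 9: [(12,9) (12,4) (35/2,4) (15,9)]
5. Canonical ring: [(12,4) (35/2,4) (15,9) (12,9)]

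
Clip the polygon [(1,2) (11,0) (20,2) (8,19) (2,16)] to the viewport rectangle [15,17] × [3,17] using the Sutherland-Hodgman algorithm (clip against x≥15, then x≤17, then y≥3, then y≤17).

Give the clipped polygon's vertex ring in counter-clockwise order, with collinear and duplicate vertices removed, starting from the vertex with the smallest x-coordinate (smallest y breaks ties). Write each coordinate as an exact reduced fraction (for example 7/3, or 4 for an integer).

Clipped polygon: [(15,3) (17,3) (17,25/4) (15,109/12)]

1. After x ≥ 15: [(15,8/9) (20,2) (15,109/12)]
2. After x ≤ 17: [(15,8/9) (17,4/3) (17,25/4) (15,109/12)]
3. After y ≥ 3: [(15,3) (17,3) (17,25/4) (15,109/12)]
4. After y ≤ 17: [(15,3) (17,3) (17,25/4) (15,109/12)]
5. Canonical ring: [(15,3) (17,3) (17,25/4) (15,109/12)]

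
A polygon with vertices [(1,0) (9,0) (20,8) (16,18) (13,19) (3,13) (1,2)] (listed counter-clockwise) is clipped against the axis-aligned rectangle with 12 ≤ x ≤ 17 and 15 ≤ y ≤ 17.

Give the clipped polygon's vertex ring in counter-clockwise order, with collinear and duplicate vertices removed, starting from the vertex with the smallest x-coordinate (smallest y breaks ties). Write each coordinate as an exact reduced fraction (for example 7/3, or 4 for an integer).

1. After x ≥ 12: [(12,24/11) (20,8) (16,18) (13,19) (12,92/5)]
2. After x ≤ 17: [(12,24/11) (17,64/11) (17,31/2) (16,18) (13,19) (12,92/5)]
3. After y ≥ 15: [(12,15) (17,15) (17,31/2) (16,18) (13,19) (12,92/5)]
4. After y ≤ 17: [(12,17) (12,15) (17,15) (17,31/2) (82/5,17)]
5. Canonical ring: [(12,15) (17,15) (17,31/2) (82/5,17) (12,17)]

Clipped polygon: [(12,15) (17,15) (17,31/2) (82/5,17) (12,17)]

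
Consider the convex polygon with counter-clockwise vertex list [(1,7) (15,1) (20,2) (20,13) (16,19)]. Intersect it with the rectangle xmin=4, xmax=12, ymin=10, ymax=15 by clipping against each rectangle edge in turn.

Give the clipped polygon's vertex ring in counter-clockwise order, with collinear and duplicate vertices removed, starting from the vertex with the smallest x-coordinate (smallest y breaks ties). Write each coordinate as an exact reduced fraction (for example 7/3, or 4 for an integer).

Clipped polygon: [(19/4,10) (12,10) (12,15) (11,15)]

1. After x ≥ 4: [(4,47/5) (4,40/7) (15,1) (20,2) (20,13) (16,19)]
2. After x ≤ 12: [(12,79/5) (4,47/5) (4,40/7) (12,16/7)]
3. After y ≥ 10: [(12,10) (12,79/5) (19/4,10)]
4. After y ≤ 15: [(12,10) (12,15) (11,15) (19/4,10)]
5. Canonical ring: [(19/4,10) (12,10) (12,15) (11,15)]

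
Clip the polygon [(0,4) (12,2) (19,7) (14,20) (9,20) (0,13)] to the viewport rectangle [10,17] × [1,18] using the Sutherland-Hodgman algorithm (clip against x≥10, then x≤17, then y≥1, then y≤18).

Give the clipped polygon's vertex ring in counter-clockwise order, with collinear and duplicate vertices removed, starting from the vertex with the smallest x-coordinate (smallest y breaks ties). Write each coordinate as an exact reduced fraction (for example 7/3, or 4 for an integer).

Clipped polygon: [(10,7/3) (12,2) (17,39/7) (17,61/5) (192/13,18) (10,18)]

1. After x ≥ 10: [(10,7/3) (12,2) (19,7) (14,20) (10,20)]
2. After x ≤ 17: [(10,7/3) (12,2) (17,39/7) (17,61/5) (14,20) (10,20)]
3. After y ≥ 1: [(10,7/3) (12,2) (17,39/7) (17,61/5) (14,20) (10,20)]
4. After y ≤ 18: [(10,18) (10,7/3) (12,2) (17,39/7) (17,61/5) (192/13,18)]
5. Canonical ring: [(10,7/3) (12,2) (17,39/7) (17,61/5) (192/13,18) (10,18)]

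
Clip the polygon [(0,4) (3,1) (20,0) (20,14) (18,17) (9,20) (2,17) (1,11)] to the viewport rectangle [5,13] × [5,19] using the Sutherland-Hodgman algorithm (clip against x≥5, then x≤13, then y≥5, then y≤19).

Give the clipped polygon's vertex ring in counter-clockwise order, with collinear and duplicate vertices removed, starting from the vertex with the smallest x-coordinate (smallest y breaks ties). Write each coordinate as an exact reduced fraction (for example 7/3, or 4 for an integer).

1. After x ≥ 5: [(5,15/17) (20,0) (20,14) (18,17) (9,20) (5,128/7)]
2. After x ≤ 13: [(5,15/17) (13,7/17) (13,56/3) (9,20) (5,128/7)]
3. After y ≥ 5: [(5,5) (13,5) (13,56/3) (9,20) (5,128/7)]
4. After y ≤ 19: [(5,5) (13,5) (13,56/3) (12,19) (20/3,19) (5,128/7)]
5. Canonical ring: [(5,5) (13,5) (13,56/3) (12,19) (20/3,19) (5,128/7)]

Clipped polygon: [(5,5) (13,5) (13,56/3) (12,19) (20/3,19) (5,128/7)]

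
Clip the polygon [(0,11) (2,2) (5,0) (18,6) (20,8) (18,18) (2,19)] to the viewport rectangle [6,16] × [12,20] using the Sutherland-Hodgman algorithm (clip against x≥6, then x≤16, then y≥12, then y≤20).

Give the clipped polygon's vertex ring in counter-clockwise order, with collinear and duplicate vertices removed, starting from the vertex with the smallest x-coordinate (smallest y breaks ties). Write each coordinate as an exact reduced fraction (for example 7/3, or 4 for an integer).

1. After x ≥ 6: [(6,6/13) (18,6) (20,8) (18,18) (6,75/4)]
2. After x ≤ 16: [(6,6/13) (16,66/13) (16,145/8) (6,75/4)]
3. After y ≥ 12: [(6,12) (16,12) (16,145/8) (6,75/4)]
4. After y ≤ 20: [(6,12) (16,12) (16,145/8) (6,75/4)]
5. Canonical ring: [(6,12) (16,12) (16,145/8) (6,75/4)]

Clipped polygon: [(6,12) (16,12) (16,145/8) (6,75/4)]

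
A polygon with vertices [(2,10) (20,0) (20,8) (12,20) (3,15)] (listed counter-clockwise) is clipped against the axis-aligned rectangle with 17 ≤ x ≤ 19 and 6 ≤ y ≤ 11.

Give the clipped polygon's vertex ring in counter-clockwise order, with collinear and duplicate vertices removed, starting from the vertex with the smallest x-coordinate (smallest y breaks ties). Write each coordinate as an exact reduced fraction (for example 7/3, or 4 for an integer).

1. After x ≥ 17: [(17,5/3) (20,0) (20,8) (17,25/2)]
2. After x ≤ 19: [(17,5/3) (19,5/9) (19,19/2) (17,25/2)]
3. After y ≥ 6: [(17,6) (19,6) (19,19/2) (17,25/2)]
4. After y ≤ 11: [(17,11) (17,6) (19,6) (19,19/2) (18,11)]
5. Canonical ring: [(17,6) (19,6) (19,19/2) (18,11) (17,11)]

Clipped polygon: [(17,6) (19,6) (19,19/2) (18,11) (17,11)]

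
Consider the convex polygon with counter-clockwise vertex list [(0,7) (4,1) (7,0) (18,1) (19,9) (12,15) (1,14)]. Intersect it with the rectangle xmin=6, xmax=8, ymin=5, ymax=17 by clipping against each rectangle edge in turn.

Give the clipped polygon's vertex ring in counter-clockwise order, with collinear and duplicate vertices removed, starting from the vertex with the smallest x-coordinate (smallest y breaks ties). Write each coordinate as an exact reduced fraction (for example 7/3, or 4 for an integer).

1. After x ≥ 6: [(6,1/3) (7,0) (18,1) (19,9) (12,15) (6,159/11)]
2. After x ≤ 8: [(6,1/3) (7,0) (8,1/11) (8,161/11) (6,159/11)]
3. After y ≥ 5: [(6,5) (8,5) (8,161/11) (6,159/11)]
4. After y ≤ 17: [(6,5) (8,5) (8,161/11) (6,159/11)]
5. Canonical ring: [(6,5) (8,5) (8,161/11) (6,159/11)]

Clipped polygon: [(6,5) (8,5) (8,161/11) (6,159/11)]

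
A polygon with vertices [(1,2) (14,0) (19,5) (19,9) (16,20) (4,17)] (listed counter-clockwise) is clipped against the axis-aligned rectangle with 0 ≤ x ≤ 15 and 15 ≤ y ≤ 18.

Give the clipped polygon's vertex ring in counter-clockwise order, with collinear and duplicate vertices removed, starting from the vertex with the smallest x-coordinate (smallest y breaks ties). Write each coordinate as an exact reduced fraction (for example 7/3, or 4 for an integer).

Clipped polygon: [(18/5,15) (15,15) (15,18) (8,18) (4,17)]

1. After x ≥ 0: [(1,2) (14,0) (19,5) (19,9) (16,20) (4,17)]
2. After x ≤ 15: [(1,2) (14,0) (15,1) (15,79/4) (4,17)]
3. After y ≥ 15: [(18/5,15) (15,15) (15,79/4) (4,17)]
4. After y ≤ 18: [(18/5,15) (15,15) (15,18) (8,18) (4,17)]
5. Canonical ring: [(18/5,15) (15,15) (15,18) (8,18) (4,17)]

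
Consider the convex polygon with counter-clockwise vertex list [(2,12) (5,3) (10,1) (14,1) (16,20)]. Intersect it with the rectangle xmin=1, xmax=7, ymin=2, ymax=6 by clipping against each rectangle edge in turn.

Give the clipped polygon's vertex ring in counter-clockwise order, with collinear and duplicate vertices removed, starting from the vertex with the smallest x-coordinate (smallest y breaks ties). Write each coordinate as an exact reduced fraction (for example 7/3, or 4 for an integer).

Clipped polygon: [(4,6) (5,3) (7,11/5) (7,6)]

1. After x ≥ 1: [(2,12) (5,3) (10,1) (14,1) (16,20)]
2. After x ≤ 7: [(7,104/7) (2,12) (5,3) (7,11/5)]
3. After y ≥ 2: [(7,104/7) (2,12) (5,3) (7,11/5)]
4. After y ≤ 6: [(7,6) (4,6) (5,3) (7,11/5)]
5. Canonical ring: [(4,6) (5,3) (7,11/5) (7,6)]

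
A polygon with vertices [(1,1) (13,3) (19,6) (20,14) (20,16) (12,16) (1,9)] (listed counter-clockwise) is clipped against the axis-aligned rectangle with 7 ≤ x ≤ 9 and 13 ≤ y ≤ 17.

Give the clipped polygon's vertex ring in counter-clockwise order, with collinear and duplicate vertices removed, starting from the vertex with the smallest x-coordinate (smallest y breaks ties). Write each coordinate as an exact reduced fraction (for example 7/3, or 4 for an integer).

Clipped polygon: [(51/7,13) (9,13) (9,155/11)]

1. After x ≥ 7: [(7,2) (13,3) (19,6) (20,14) (20,16) (12,16) (7,141/11)]
2. After x ≤ 9: [(7,2) (9,7/3) (9,155/11) (7,141/11)]
3. After y ≥ 13: [(9,13) (9,155/11) (51/7,13)]
4. After y ≤ 17: [(9,13) (9,155/11) (51/7,13)]
5. Canonical ring: [(51/7,13) (9,13) (9,155/11)]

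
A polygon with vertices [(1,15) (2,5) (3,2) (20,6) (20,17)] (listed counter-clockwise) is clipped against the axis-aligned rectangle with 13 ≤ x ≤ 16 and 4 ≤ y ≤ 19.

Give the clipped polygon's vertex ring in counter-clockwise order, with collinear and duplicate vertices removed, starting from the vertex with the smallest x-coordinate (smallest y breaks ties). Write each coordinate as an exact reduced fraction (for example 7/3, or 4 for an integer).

1. After x ≥ 13: [(13,309/19) (13,74/17) (20,6) (20,17)]
2. After x ≤ 16: [(16,315/19) (13,309/19) (13,74/17) (16,86/17)]
3. After y ≥ 4: [(16,315/19) (13,309/19) (13,74/17) (16,86/17)]
4. After y ≤ 19: [(16,315/19) (13,309/19) (13,74/17) (16,86/17)]
5. Canonical ring: [(13,74/17) (16,86/17) (16,315/19) (13,309/19)]

Clipped polygon: [(13,74/17) (16,86/17) (16,315/19) (13,309/19)]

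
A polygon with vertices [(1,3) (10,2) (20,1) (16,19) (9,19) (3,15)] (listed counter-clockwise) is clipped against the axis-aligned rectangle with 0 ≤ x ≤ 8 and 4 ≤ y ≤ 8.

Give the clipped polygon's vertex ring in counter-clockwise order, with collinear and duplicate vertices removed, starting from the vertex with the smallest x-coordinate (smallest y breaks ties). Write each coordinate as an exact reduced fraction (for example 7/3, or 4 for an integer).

1. After x ≥ 0: [(1,3) (10,2) (20,1) (16,19) (9,19) (3,15)]
2. After x ≤ 8: [(1,3) (8,20/9) (8,55/3) (3,15)]
3. After y ≥ 4: [(7/6,4) (8,4) (8,55/3) (3,15)]
4. After y ≤ 8: [(11/6,8) (7/6,4) (8,4) (8,8)]
5. Canonical ring: [(7/6,4) (8,4) (8,8) (11/6,8)]

Clipped polygon: [(7/6,4) (8,4) (8,8) (11/6,8)]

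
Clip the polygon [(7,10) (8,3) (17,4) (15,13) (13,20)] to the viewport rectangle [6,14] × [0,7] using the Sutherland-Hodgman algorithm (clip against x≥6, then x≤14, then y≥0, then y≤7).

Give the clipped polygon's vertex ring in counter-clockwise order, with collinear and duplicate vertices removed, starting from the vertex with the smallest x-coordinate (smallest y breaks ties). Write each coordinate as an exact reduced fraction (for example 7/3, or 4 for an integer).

Clipped polygon: [(52/7,7) (8,3) (14,11/3) (14,7)]

1. After x ≥ 6: [(7,10) (8,3) (17,4) (15,13) (13,20)]
2. After x ≤ 14: [(7,10) (8,3) (14,11/3) (14,33/2) (13,20)]
3. After y ≥ 0: [(7,10) (8,3) (14,11/3) (14,33/2) (13,20)]
4. After y ≤ 7: [(52/7,7) (8,3) (14,11/3) (14,7)]
5. Canonical ring: [(52/7,7) (8,3) (14,11/3) (14,7)]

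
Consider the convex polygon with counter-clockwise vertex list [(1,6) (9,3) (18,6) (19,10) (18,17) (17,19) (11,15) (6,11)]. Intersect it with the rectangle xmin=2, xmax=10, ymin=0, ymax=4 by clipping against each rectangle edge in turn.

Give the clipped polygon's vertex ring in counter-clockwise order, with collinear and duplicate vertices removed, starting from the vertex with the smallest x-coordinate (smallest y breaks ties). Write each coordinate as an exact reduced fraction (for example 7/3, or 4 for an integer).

Clipped polygon: [(19/3,4) (9,3) (10,10/3) (10,4)]

1. After x ≥ 2: [(2,7) (2,45/8) (9,3) (18,6) (19,10) (18,17) (17,19) (11,15) (6,11)]
2. After x ≤ 10: [(2,7) (2,45/8) (9,3) (10,10/3) (10,71/5) (6,11)]
3. After y ≥ 0: [(2,7) (2,45/8) (9,3) (10,10/3) (10,71/5) (6,11)]
4. After y ≤ 4: [(19/3,4) (9,3) (10,10/3) (10,4)]
5. Canonical ring: [(19/3,4) (9,3) (10,10/3) (10,4)]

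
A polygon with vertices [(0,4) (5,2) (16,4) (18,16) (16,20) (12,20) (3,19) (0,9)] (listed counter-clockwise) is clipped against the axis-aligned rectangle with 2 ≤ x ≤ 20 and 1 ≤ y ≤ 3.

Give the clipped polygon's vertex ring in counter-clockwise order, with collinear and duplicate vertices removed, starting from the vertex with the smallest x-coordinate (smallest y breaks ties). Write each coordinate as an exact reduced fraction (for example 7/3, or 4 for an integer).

Clipped polygon: [(5/2,3) (5,2) (21/2,3)]

1. After x ≥ 2: [(2,16/5) (5,2) (16,4) (18,16) (16,20) (12,20) (3,19) (2,47/3)]
2. After x ≤ 20: [(2,16/5) (5,2) (16,4) (18,16) (16,20) (12,20) (3,19) (2,47/3)]
3. After y ≥ 1: [(2,16/5) (5,2) (16,4) (18,16) (16,20) (12,20) (3,19) (2,47/3)]
4. After y ≤ 3: [(5/2,3) (5,2) (21/2,3)]
5. Canonical ring: [(5/2,3) (5,2) (21/2,3)]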